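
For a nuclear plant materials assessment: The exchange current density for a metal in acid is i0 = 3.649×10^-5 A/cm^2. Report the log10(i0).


i0 = 3.649×10^-5 A/cm^2
log10(i0) = -4.438

-4.438


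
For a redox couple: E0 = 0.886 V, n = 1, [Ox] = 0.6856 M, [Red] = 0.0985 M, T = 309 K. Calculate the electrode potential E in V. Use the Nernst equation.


Apply the Nernst equation: E = E0 + (RT/nF)*ln([Ox]/[Red])
Step 1: RT/nF = 8.314*309/(1*96485) = 0.02662617 V
Step 2: [Ox]/[Red] = 0.6856/0.0985 = 6.960406
Step 3: ln(6.960406) = 1.940238
Step 4: correction = 0.02662617 * 1.940238 = 0.0517 V
E = 0.886 + 0.0517 = 0.9377 V

0.9377 V


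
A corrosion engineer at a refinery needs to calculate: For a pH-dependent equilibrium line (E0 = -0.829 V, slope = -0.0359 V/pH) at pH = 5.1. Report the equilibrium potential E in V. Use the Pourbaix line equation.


Apply the Pourbaix line equation: E = E0 + slope*pH
E = -0.829 + (-0.0359)*5.1 = -0.829 + (-0.18309) = -1.01209 V
Rounded to 3 decimal places: E = -1.012 V

-1.012 V


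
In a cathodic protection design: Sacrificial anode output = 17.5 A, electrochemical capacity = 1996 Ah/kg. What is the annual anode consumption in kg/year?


Annual consumption = current * hours per year / capacity
Rate = 17.5 * 8760 / 1996 = 76.8 kg/year

76.8 kg/year


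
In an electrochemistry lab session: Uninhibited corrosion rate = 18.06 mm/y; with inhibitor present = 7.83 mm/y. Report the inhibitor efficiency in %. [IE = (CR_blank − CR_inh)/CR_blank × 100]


Apply the inhibitor-efficiency definition: IE = (CR_blank − CR_inh)/CR_blank × 100
IE = (18.06 − 7.83) / 18.06 × 100
IE = 10.23 / 18.06 × 100 = 56.6 %

56.6 %


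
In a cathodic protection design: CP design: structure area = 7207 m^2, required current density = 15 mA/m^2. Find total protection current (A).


I = area * current density, then convert mA → A (÷1000)
I = 7207 * 15 / 1000 = 108.11 A

108.11 A


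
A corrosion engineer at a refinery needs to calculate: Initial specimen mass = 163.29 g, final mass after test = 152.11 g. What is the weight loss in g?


Weight loss = initial − final
WL = 163.29 − 152.11 = 11.18 g

11.18 g


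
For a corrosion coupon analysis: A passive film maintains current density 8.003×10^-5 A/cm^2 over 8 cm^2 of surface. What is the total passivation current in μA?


I = i_pass * A, then convert A → μA (×10^6)
I = 8.003×10^-5 * 8 * 10^6 = 640.24 μA

640.24 μA


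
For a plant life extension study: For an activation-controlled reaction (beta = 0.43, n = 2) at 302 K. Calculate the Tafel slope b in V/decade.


Apply the Tafel slope relation: b = 2.303*R*T/(beta*n*F)
Numerator: 2.303 * 8.314 * 302 = 5782.44
Denominator: 0.43 * 2 * 96485 = 82977.1
b = 5782.44 / 82977.1 = 0.0697 V/decade

0.0697 V/decade


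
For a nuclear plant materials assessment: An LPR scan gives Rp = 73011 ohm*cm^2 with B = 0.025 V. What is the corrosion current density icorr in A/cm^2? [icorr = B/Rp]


Apply the Stern-Geary relation: icorr = B / Rp
icorr = 0.025 / 73011 = 3.424×10^-7 A/cm^2

3.424×10^-7 A/cm^2


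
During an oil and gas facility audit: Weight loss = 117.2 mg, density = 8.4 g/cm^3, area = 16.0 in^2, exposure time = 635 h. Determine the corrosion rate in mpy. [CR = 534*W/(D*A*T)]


Apply the mpy weight-loss relation: CR = 534 * W / (D * A * T)
Numerator: 534 * 117.2 = 62584.8
Denominator: 8.4 * 16.0 * 635 = 85344.0
CR = 62584.8 / 85344.0 = 0.73332 mpy

0.73332 mpy


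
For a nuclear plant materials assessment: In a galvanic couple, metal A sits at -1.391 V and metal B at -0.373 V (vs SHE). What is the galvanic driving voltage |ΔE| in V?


Driving voltage is the absolute potential difference.
|ΔE| = |-1.391 − (-0.373)| = 1.018 V

1.018 V


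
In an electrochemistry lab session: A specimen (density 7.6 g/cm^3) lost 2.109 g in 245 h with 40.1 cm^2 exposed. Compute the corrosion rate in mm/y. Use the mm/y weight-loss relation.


Apply the mm/y weight-loss relation: CR = 87600 * W / (D * A * T)
Numerator: 87600 * 2.109 = 184748.4
Denominator: 7.6 * 40.1 * 245 = 74666.2
CR = 184748.4 / 74666.2 = 2.4743 mm/y

2.4743 mm/y


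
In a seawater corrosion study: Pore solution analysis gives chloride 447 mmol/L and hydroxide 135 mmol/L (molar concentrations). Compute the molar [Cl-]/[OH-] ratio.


Threshold parameter = [Cl-] / [OH-] (molar basis; both in mmol/L, so units cancel)
Ratio = 447 / 135 = 3.31

3.31


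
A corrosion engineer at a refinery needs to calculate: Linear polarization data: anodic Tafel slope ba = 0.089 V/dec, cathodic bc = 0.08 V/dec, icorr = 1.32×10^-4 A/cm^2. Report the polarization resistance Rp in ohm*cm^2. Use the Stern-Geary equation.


Apply the Stern-Geary equation: Rp = ba*bc / (2.303*icorr*(ba+bc))
ba*bc = 0.089*0.08 = 0.00712
ba+bc = 0.169; 2.303*icorr*(ba+bc) = 2.303*1.32×10^-4*0.169 = 5.1375324×10^-5
Rp = 0.00712 / 5.1375324×10^-5 = 138.59 ohm*cm^2

138.59 ohm*cm^2


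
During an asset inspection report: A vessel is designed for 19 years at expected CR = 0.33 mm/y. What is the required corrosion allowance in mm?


Corrosion allowance = CR × design life
CA = 0.33 * 19 = 6.27 mm

6.27 mm


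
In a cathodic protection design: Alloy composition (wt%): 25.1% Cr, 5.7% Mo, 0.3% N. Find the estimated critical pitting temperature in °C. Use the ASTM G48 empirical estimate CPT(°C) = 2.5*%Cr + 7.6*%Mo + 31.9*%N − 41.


Apply the ASTM G48 empirical CPT estimate: CPT(°C) = 2.5*%Cr + 7.6*%Mo + 31.9*%N − 41
2.5*25.1 = 62.75; 7.6*5.7 = 43.32; 31.9*0.3 = 9.57
CPT = 62.75 + 43.32 + 9.57 − 41 = 74.64 °C
Rounded to 0.1 °C: CPT ≈ 74.6 °C

74.6 °C


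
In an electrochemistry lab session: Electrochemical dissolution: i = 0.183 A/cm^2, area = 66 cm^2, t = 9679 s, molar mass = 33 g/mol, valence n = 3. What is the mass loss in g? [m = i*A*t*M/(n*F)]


Apply Faraday's law: m = i*A*t*M / (n*F)
Total charge passed Q = i*A*t = 0.183*66*9679 = 116902.962 C
m = Q*M/(n*F) = 116902.962*33/(3*96485) = 13.3278 g

13.3278 g


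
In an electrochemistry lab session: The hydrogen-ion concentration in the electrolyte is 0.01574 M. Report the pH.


pH = −log10[H+]
pH = −log10(0.01574) = 1.8

1.8


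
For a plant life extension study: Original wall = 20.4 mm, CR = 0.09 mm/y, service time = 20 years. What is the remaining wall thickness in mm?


Remaining wall = original − CR × time
t = 20.4 − 0.09*20 = 20.4 − 1.8 = 18.6 mm

18.6 mm


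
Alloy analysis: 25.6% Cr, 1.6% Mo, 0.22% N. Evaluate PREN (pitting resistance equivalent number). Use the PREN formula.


Apply the PREN formula: PREN = Cr + 3.3*Mo + 16*N
PREN = 25.6 + 3.3*1.6 + 16*0.22
PREN = 25.6 + 5.28 + 3.52 = 34.4

34.4


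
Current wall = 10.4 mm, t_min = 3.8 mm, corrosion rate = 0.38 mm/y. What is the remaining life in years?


Apply the remaining-life relation: RL = (t_current − t_min) / CR
RL = (10.4 − 3.8) / 0.38 = 6.6 / 0.38 = 17.4 years

17.4 years


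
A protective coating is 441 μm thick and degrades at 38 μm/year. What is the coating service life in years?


Service life = thickness / degradation rate
Life = 441 / 38 = 11.6 years

11.6 years


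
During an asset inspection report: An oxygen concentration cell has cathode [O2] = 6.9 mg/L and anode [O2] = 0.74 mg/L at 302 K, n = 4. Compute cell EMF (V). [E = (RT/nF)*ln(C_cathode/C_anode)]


Apply the Nernst concentration-cell relation: E = (RT/nF)*ln(C_cathode/C_anode)
RT/nF = 8.314*302/(4*96485) = 0.00650575 V
ln(6.9/0.74) = 2.23263
E = 0.00650575 * 2.23263 = 0.01452 V

0.01452 V


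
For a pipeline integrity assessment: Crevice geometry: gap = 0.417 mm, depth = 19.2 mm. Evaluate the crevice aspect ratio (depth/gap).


Aspect ratio = depth / gap
Ratio = 19.2 / 0.417 = 46.0

46.0


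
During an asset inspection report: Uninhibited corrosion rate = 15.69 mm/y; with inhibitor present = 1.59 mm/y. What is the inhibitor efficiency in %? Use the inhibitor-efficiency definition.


Apply the inhibitor-efficiency definition: IE = (CR_blank − CR_inh)/CR_blank × 100
IE = (15.69 − 1.59) / 15.69 × 100
IE = 14.1 / 15.69 × 100 = 89.9 %

89.9 %


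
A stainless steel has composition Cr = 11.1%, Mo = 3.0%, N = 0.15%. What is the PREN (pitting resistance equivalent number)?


Apply the PREN formula: PREN = Cr + 3.3*Mo + 16*N
PREN = 11.1 + 3.3*3.0 + 16*0.15
PREN = 11.1 + 9.9 + 2.4 = 23.4

23.4


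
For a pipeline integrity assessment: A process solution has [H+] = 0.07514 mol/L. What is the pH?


pH = −log10[H+]
pH = −log10(0.07514) = 1.12

1.12


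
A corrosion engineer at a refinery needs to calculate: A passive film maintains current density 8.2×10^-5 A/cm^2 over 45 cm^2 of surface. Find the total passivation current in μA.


I = i_pass * A, then convert A → μA (×10^6)
I = 8.2×10^-5 * 45 * 10^6 = 3690.0 μA

3690.0 μA


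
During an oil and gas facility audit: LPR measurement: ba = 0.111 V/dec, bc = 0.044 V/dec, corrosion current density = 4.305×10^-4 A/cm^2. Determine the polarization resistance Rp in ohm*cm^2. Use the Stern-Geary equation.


Apply the Stern-Geary equation: Rp = ba*bc / (2.303*icorr*(ba+bc))
ba*bc = 0.111*0.044 = 0.004884
ba+bc = 0.155; 2.303*icorr*(ba+bc) = 2.303*4.305×10^-4*0.155 = 1.5367343×10^-4
Rp = 0.004884 / 1.5367343×10^-4 = 31.78 ohm*cm^2

31.78 ohm*cm^2


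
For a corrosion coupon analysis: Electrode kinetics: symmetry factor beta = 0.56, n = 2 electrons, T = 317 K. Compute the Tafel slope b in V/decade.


Apply the Tafel slope relation: b = 2.303*R*T/(beta*n*F)
Numerator: 2.303 * 8.314 * 317 = 6069.64
Denominator: 0.56 * 2 * 96485 = 108063.2
b = 6069.64 / 108063.2 = 0.0562 V/decade

0.0562 V/decade


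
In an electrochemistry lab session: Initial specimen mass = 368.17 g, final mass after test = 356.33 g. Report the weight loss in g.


Weight loss = initial − final
WL = 368.17 − 356.33 = 11.84 g

11.84 g


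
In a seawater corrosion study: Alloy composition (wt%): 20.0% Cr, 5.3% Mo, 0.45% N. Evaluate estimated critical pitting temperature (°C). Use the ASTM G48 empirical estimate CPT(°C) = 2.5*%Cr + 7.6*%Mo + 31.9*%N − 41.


Apply the ASTM G48 empirical CPT estimate: CPT(°C) = 2.5*%Cr + 7.6*%Mo + 31.9*%N − 41
2.5*20.0 = 50; 7.6*5.3 = 40.28; 31.9*0.45 = 14.355
CPT = 50 + 40.28 + 14.355 − 41 = 63.635 °C
Rounded to 0.1 °C: CPT ≈ 63.6 °C

63.6 °C


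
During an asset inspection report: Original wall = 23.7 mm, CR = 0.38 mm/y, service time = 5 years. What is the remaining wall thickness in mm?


Remaining wall = original − CR × time
t = 23.7 − 0.38*5 = 23.7 − 1.9 = 21.8 mm

21.8 mm


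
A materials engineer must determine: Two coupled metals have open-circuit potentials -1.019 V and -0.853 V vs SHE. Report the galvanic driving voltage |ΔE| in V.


Driving voltage is the absolute potential difference.
|ΔE| = |-1.019 − (-0.853)| = 0.166 V

0.166 V


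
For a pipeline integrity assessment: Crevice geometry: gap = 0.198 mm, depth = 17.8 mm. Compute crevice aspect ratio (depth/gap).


Aspect ratio = depth / gap
Ratio = 17.8 / 0.198 = 89.9

89.9


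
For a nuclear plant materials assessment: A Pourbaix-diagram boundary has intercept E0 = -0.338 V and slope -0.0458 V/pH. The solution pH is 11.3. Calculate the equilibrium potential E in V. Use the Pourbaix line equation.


Apply the Pourbaix line equation: E = E0 + slope*pH
E = -0.338 + (-0.0458)*11.3 = -0.338 + (-0.51754) = -0.85554 V
Rounded to 4 decimal places: E = -0.8555 V

-0.8555 V


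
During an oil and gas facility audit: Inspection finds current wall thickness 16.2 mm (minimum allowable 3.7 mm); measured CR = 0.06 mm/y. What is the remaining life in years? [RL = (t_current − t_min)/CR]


Apply the remaining-life relation: RL = (t_current − t_min) / CR
RL = (16.2 − 3.7) / 0.06 = 12.5 / 0.06 = 208.3 years

208.3 years


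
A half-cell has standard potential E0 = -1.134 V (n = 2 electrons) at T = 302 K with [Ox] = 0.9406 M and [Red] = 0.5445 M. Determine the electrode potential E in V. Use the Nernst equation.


Apply the Nernst equation: E = E0 + (RT/nF)*ln([Ox]/[Red])
Step 1: RT/nF = 8.314*302/(2*96485) = 0.01301149 V
Step 2: [Ox]/[Red] = 0.9406/0.5445 = 1.727456
Step 3: ln(1.727456) = 0.54665
Step 4: correction = 0.01301149 * 0.54665 = 0.0071 V
E = -1.134 + 0.0071 = -1.1269 V

-1.1269 V


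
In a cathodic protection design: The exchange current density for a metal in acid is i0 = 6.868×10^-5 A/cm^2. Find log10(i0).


i0 = 6.868×10^-5 A/cm^2
log10(i0) = -4.163

-4.163


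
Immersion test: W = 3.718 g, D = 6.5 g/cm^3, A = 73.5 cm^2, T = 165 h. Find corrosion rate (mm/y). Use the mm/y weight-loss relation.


Apply the mm/y weight-loss relation: CR = 87600 * W / (D * A * T)
Numerator: 87600 * 3.718 = 325696.8
Denominator: 6.5 * 73.5 * 165 = 78828.75
CR = 325696.8 / 78828.75 = 4.1317 mm/y

4.1317 mm/y


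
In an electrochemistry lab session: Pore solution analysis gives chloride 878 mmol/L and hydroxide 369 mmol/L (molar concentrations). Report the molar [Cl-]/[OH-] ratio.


Threshold parameter = [Cl-] / [OH-] (molar basis; both in mmol/L, so units cancel)
Ratio = 878 / 369 = 2.38

2.38


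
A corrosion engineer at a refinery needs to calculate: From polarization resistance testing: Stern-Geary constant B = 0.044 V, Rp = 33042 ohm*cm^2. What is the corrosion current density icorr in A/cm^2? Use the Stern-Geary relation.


Apply the Stern-Geary relation: icorr = B / Rp
icorr = 0.044 / 33042 = 1.332×10^-6 A/cm^2

1.332×10^-6 A/cm^2


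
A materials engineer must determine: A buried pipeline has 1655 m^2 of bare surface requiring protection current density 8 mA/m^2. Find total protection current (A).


I = area * current density, then convert mA → A (÷1000)
I = 1655 * 8 / 1000 = 13.24 A

13.24 A


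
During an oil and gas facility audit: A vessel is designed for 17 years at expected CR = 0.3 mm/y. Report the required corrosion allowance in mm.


Corrosion allowance = CR × design life
CA = 0.3 * 17 = 5.1 mm

5.1 mm


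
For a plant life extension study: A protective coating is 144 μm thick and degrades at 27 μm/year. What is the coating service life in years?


Service life = thickness / degradation rate
Life = 144 / 27 = 5.3 years

5.3 years


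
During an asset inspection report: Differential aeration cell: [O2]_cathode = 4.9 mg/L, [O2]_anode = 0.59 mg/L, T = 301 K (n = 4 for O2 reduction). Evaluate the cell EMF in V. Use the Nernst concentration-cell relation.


Apply the Nernst concentration-cell relation: E = (RT/nF)*ln(C_cathode/C_anode)
RT/nF = 8.314*301/(4*96485) = 0.0064842 V
ln(4.9/0.59) = 2.11687
E = 0.0064842 * 2.11687 = 0.01373 V

0.01373 V


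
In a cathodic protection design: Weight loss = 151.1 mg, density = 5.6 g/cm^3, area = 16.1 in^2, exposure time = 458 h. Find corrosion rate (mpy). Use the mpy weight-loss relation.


Apply the mpy weight-loss relation: CR = 534 * W / (D * A * T)
Numerator: 534 * 151.1 = 80687.4
Denominator: 5.6 * 16.1 * 458 = 41293.28
CR = 80687.4 / 41293.28 = 1.954 mpy

1.954 mpy


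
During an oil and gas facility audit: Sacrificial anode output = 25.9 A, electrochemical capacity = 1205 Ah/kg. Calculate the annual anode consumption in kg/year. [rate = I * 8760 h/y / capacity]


Annual consumption = current * hours per year / capacity
Rate = 25.9 * 8760 / 1205 = 188.3 kg/year

188.3 kg/year


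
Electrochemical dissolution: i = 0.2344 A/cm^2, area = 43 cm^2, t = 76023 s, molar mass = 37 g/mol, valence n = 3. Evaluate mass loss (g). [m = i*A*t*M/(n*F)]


Apply Faraday's law: m = i*A*t*M / (n*F)
Total charge passed Q = i*A*t = 0.2344*43*76023 = 766251.0216 C
m = Q*M/(n*F) = 766251.0216*37/(3*96485) = 97.9471 g

97.9471 g


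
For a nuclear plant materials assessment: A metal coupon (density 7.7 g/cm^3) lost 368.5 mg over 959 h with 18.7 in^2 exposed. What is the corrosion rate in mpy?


Apply the mpy weight-loss relation: CR = 534 * W / (D * A * T)
Numerator: 534 * 368.5 = 196779.0
Denominator: 7.7 * 18.7 * 959 = 138086.41
CR = 196779.0 / 138086.41 = 1.425 mpy

1.425 mpy


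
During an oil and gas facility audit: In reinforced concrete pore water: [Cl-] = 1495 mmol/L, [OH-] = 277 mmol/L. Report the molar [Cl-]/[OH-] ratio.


Threshold parameter = [Cl-] / [OH-] (molar basis; both in mmol/L, so units cancel)
Ratio = 1495 / 277 = 5.4

5.4


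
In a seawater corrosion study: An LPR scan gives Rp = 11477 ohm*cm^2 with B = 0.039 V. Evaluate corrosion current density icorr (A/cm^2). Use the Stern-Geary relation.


Apply the Stern-Geary relation: icorr = B / Rp
icorr = 0.039 / 11477 = 3.398×10^-6 A/cm^2

3.398×10^-6 A/cm^2


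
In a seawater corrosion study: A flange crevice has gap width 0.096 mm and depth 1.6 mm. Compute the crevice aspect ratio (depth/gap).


Aspect ratio = depth / gap
Ratio = 1.6 / 0.096 = 16.7

16.7


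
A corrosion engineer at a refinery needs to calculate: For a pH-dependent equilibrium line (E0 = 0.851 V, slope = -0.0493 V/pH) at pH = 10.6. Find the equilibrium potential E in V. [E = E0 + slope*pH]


Apply the Pourbaix line equation: E = E0 + slope*pH
E = 0.851 + (-0.0493)*10.6 = 0.851 + (-0.52258) = 0.32842 V
Rounded to 4 decimal places: E = 0.3284 V

0.3284 V


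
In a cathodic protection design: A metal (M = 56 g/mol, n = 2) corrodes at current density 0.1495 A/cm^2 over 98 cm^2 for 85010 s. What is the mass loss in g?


Apply Faraday's law: m = i*A*t*M / (n*F)
Total charge passed Q = i*A*t = 0.1495*98*85010 = 1245481.51 C
m = Q*M/(n*F) = 1245481.51*56/(2*96485) = 361.439 g

361.439 g


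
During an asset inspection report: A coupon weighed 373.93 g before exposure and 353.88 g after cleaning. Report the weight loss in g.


Weight loss = initial − final
WL = 373.93 − 353.88 = 20.05 g

20.05 g


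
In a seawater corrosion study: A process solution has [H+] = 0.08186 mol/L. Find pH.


pH = −log10[H+]
pH = −log10(0.08186) = 1.09

1.09


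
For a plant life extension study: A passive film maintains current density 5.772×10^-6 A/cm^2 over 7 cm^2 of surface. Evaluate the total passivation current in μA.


I = i_pass * A, then convert A → μA (×10^6)
I = 5.772×10^-6 * 7 * 10^6 = 40.4 μA

40.4 μA


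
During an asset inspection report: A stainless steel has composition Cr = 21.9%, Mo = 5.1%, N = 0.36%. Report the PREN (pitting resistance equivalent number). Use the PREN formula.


Apply the PREN formula: PREN = Cr + 3.3*Mo + 16*N
PREN = 21.9 + 3.3*5.1 + 16*0.36
PREN = 21.9 + 16.83 + 5.76 = 44.49

44.49


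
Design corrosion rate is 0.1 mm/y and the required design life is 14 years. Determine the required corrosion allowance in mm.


Corrosion allowance = CR × design life
CA = 0.1 * 14 = 1.4 mm

1.4 mm


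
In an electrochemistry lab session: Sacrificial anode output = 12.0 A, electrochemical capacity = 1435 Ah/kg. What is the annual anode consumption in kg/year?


Annual consumption = current * hours per year / capacity
Rate = 12.0 * 8760 / 1435 = 73.3 kg/year

73.3 kg/year


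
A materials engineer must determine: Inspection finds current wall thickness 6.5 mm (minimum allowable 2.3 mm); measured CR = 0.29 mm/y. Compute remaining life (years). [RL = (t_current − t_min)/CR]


Apply the remaining-life relation: RL = (t_current − t_min) / CR
RL = (6.5 − 2.3) / 0.29 = 4.2 / 0.29 = 14.5 years

14.5 years


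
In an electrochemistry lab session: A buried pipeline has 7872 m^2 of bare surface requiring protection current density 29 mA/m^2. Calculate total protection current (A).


I = area * current density, then convert mA → A (÷1000)
I = 7872 * 29 / 1000 = 228.29 A

228.29 A


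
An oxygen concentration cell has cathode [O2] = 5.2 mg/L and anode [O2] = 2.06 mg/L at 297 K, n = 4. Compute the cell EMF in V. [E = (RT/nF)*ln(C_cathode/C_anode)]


Apply the Nernst concentration-cell relation: E = (RT/nF)*ln(C_cathode/C_anode)
RT/nF = 8.314*297/(4*96485) = 0.00639804 V
ln(5.2/2.06) = 0.92595
E = 0.00639804 * 0.92595 = 0.00592 V

0.00592 V


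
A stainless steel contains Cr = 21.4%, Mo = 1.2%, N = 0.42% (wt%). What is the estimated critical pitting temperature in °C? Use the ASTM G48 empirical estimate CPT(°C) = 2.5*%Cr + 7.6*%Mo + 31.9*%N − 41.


Apply the ASTM G48 empirical CPT estimate: CPT(°C) = 2.5*%Cr + 7.6*%Mo + 31.9*%N − 41
2.5*21.4 = 53.5; 7.6*1.2 = 9.12; 31.9*0.42 = 13.398
CPT = 53.5 + 9.12 + 13.398 − 41 = 35.018 °C
Rounded to 0.1 °C: CPT ≈ 35.0 °C

35.0 °C


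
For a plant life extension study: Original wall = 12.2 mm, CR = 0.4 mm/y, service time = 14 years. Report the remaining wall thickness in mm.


Remaining wall = original − CR × time
t = 12.2 − 0.4*14 = 12.2 − 5.6 = 6.6 mm

6.6 mm


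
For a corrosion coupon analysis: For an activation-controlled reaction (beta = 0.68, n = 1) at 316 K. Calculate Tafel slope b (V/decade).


Apply the Tafel slope relation: b = 2.303*R*T/(beta*n*F)
Numerator: 2.303 * 8.314 * 316 = 6050.5
Denominator: 0.68 * 1 * 96485 = 65609.8
b = 6050.5 / 65609.8 = 0.092 V/decade

0.092 V/decade


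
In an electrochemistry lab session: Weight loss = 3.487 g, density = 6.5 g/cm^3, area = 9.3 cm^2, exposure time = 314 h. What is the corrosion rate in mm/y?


Apply the mm/y weight-loss relation: CR = 87600 * W / (D * A * T)
Numerator: 87600 * 3.487 = 305461.2
Denominator: 6.5 * 9.3 * 314 = 18981.3
CR = 305461.2 / 18981.3 = 16.0927 mm/y

16.0927 mm/y


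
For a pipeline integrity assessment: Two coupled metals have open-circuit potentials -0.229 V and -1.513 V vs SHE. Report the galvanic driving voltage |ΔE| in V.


Driving voltage is the absolute potential difference.
|ΔE| = |-0.229 − (-1.513)| = 1.284 V

1.284 V


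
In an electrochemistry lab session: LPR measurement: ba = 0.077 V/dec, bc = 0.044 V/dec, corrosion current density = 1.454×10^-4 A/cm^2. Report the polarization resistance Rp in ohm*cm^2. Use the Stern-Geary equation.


Apply the Stern-Geary equation: Rp = ba*bc / (2.303*icorr*(ba+bc))
ba*bc = 0.077*0.044 = 0.003388
ba+bc = 0.121; 2.303*icorr*(ba+bc) = 2.303*1.454×10^-4*0.121 = 4.05176×10^-5
Rp = 0.003388 / 4.05176×10^-5 = 83.6 ohm*cm^2

83.6 ohm*cm^2


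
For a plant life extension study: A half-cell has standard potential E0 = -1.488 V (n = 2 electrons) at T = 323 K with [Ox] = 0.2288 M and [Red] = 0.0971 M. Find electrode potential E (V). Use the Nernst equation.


Apply the Nernst equation: E = E0 + (RT/nF)*ln([Ox]/[Red])
Step 1: RT/nF = 8.314*323/(2*96485) = 0.01391627 V
Step 2: [Ox]/[Red] = 0.2288/0.0971 = 2.356334
Step 3: ln(2.356334) = 0.857107
Step 4: correction = 0.01391627 * 0.857107 = 0.0119 V
E = -1.488 + 0.0119 = -1.4761 V

-1.4761 V


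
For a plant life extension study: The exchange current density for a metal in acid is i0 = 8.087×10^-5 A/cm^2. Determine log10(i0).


i0 = 8.087×10^-5 A/cm^2
log10(i0) = -4.092

-4.092


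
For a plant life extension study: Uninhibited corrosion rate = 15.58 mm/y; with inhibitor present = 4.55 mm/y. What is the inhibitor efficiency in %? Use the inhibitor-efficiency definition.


Apply the inhibitor-efficiency definition: IE = (CR_blank − CR_inh)/CR_blank × 100
IE = (15.58 − 4.55) / 15.58 × 100
IE = 11.03 / 15.58 × 100 = 70.8 %

70.8 %


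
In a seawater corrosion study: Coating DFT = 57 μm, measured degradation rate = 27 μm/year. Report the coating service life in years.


Service life = thickness / degradation rate
Life = 57 / 27 = 2.1 years

2.1 years


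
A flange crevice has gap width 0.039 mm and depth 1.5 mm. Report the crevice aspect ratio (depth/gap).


Aspect ratio = depth / gap
Ratio = 1.5 / 0.039 = 38.5

38.5


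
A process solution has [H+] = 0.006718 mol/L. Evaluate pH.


pH = −log10[H+]
pH = −log10(0.006718) = 2.17

2.17


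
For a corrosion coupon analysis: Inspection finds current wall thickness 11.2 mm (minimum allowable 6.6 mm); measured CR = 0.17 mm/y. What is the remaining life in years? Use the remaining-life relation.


Apply the remaining-life relation: RL = (t_current − t_min) / CR
RL = (11.2 − 6.6) / 0.17 = 4.6 / 0.17 = 27.1 years

27.1 years


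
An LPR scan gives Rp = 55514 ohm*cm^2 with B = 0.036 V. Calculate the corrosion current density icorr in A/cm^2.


Apply the Stern-Geary relation: icorr = B / Rp
icorr = 0.036 / 55514 = 6.485×10^-7 A/cm^2

6.485×10^-7 A/cm^2


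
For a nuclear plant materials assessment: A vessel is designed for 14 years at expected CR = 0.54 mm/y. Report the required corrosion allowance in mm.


Corrosion allowance = CR × design life
CA = 0.54 * 14 = 7.56 mm

7.56 mm


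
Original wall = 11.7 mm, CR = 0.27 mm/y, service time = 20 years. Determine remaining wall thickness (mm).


Remaining wall = original − CR × time
t = 11.7 − 0.27*20 = 11.7 − 5.4 = 6.3 mm

6.3 mm


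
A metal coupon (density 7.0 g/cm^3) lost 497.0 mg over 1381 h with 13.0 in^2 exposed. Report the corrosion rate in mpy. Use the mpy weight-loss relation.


Apply the mpy weight-loss relation: CR = 534 * W / (D * A * T)
Numerator: 534 * 497.0 = 265398.0
Denominator: 7.0 * 13.0 * 1381 = 125671.0
CR = 265398.0 / 125671.0 = 2.11185 mpy

2.11185 mpy


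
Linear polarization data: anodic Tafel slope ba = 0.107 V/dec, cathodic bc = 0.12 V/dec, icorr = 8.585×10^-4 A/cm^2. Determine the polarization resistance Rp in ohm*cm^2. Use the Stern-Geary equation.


Apply the Stern-Geary equation: Rp = ba*bc / (2.303*icorr*(ba+bc))
ba*bc = 0.107*0.12 = 0.01284
ba+bc = 0.227; 2.303*icorr*(ba+bc) = 2.303*8.585×10^-4*0.227 = 4.4880749×10^-4
Rp = 0.01284 / 4.4880749×10^-4 = 28.61 ohm*cm^2

28.61 ohm*cm^2


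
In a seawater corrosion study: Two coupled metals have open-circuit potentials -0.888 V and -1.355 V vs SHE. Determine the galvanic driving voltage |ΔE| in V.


Driving voltage is the absolute potential difference.
|ΔE| = |-0.888 − (-1.355)| = 0.467 V

0.467 V


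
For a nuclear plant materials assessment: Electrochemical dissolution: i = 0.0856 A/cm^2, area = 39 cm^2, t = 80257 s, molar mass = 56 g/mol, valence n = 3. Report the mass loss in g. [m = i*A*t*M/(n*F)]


Apply Faraday's law: m = i*A*t*M / (n*F)
Total charge passed Q = i*A*t = 0.0856*39*80257 = 267929.9688 C
m = Q*M/(n*F) = 267929.9688*56/(3*96485) = 51.8356 g

51.8356 g


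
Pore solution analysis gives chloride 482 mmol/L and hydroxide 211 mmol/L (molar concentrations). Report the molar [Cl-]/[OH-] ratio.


Threshold parameter = [Cl-] / [OH-] (molar basis; both in mmol/L, so units cancel)
Ratio = 482 / 211 = 2.28

2.28


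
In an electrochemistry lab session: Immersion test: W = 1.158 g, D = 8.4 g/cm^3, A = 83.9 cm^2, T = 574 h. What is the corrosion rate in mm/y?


Apply the mm/y weight-loss relation: CR = 87600 * W / (D * A * T)
Numerator: 87600 * 1.158 = 101440.8
Denominator: 8.4 * 83.9 * 574 = 404532.24
CR = 101440.8 / 404532.24 = 0.250761 mm/y

0.250761 mm/y


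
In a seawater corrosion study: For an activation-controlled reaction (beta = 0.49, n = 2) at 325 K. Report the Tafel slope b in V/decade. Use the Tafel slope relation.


Apply the Tafel slope relation: b = 2.303*R*T/(beta*n*F)
Numerator: 2.303 * 8.314 * 325 = 6222.82
Denominator: 0.49 * 2 * 96485 = 94555.3
b = 6222.82 / 94555.3 = 0.066 V/decade

0.066 V/decade


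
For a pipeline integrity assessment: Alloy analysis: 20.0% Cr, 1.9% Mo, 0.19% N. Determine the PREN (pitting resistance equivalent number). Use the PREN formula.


Apply the PREN formula: PREN = Cr + 3.3*Mo + 16*N
PREN = 20.0 + 3.3*1.9 + 16*0.19
PREN = 20.0 + 6.27 + 3.04 = 29.31

29.31


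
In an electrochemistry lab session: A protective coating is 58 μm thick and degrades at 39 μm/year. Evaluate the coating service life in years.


Service life = thickness / degradation rate
Life = 58 / 39 = 1.5 years

1.5 years


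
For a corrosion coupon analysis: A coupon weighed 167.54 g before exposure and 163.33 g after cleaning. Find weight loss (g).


Weight loss = initial − final
WL = 167.54 − 163.33 = 4.21 g

4.21 g


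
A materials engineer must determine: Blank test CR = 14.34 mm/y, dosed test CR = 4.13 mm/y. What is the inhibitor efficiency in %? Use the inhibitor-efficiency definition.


Apply the inhibitor-efficiency definition: IE = (CR_blank − CR_inh)/CR_blank × 100
IE = (14.34 − 4.13) / 14.34 × 100
IE = 10.21 / 14.34 × 100 = 71.2 %

71.2 %


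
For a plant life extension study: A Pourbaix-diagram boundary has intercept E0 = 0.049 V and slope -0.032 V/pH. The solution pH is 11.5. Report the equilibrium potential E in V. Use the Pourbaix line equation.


Apply the Pourbaix line equation: E = E0 + slope*pH
E = 0.049 + (-0.032)*11.5 = 0.049 + (-0.368) = -0.319 V
Rounded to 3 decimal places: E = -0.319 V

-0.319 V


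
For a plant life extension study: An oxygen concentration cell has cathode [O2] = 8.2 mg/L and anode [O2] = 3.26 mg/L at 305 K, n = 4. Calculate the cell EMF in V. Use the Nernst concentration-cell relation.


Apply the Nernst concentration-cell relation: E = (RT/nF)*ln(C_cathode/C_anode)
RT/nF = 8.314*305/(4*96485) = 0.00657037 V
ln(8.2/3.26) = 0.92241
E = 0.00657037 * 0.92241 = 0.00606 V

0.00606 V


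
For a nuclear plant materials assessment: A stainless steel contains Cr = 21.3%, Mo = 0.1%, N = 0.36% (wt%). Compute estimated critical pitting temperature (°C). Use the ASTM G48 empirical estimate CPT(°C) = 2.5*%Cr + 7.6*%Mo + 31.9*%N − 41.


Apply the ASTM G48 empirical CPT estimate: CPT(°C) = 2.5*%Cr + 7.6*%Mo + 31.9*%N − 41
2.5*21.3 = 53.25; 7.6*0.1 = 0.76; 31.9*0.36 = 11.484
CPT = 53.25 + 0.76 + 11.484 − 41 = 24.494 °C
Rounded to 0.1 °C: CPT ≈ 24.5 °C

24.5 °C


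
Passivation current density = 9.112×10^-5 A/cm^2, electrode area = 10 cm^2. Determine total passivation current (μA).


I = i_pass * A, then convert A → μA (×10^6)
I = 9.112×10^-5 * 10 * 10^6 = 911.2 μA

911.2 μA


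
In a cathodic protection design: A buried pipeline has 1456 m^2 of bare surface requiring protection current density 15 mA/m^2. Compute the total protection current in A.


I = area * current density, then convert mA → A (÷1000)
I = 1456 * 15 / 1000 = 21.84 A

21.84 A


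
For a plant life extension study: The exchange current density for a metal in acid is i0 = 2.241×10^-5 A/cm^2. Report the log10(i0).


i0 = 2.241×10^-5 A/cm^2
log10(i0) = -4.65

-4.65


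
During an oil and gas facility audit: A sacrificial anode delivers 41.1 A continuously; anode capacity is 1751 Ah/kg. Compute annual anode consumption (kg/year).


Annual consumption = current * hours per year / capacity
Rate = 41.1 * 8760 / 1751 = 205.6 kg/year

205.6 kg/year


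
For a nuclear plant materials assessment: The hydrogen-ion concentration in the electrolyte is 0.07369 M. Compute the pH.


pH = −log10[H+]
pH = −log10(0.07369) = 1.13

1.13


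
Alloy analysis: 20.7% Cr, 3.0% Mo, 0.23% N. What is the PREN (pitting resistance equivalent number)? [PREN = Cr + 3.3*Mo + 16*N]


Apply the PREN formula: PREN = Cr + 3.3*Mo + 16*N
PREN = 20.7 + 3.3*3.0 + 16*0.23
PREN = 20.7 + 9.9 + 3.68 = 34.28

34.28


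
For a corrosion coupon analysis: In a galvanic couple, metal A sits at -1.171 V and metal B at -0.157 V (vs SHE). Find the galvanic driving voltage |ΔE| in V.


Driving voltage is the absolute potential difference.
|ΔE| = |-1.171 − (-0.157)| = 1.014 V

1.014 V


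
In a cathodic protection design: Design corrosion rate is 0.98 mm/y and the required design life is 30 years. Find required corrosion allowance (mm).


Corrosion allowance = CR × design life
CA = 0.98 * 30 = 29.4 mm

29.4 mm


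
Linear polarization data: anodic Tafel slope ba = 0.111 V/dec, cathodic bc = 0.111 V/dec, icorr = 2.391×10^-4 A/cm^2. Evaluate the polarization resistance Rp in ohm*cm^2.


Apply the Stern-Geary equation: Rp = ba*bc / (2.303*icorr*(ba+bc))
ba*bc = 0.111*0.111 = 0.012321
ba+bc = 0.222; 2.303*icorr*(ba+bc) = 2.303*2.391×10^-4*0.222 = 1.222437×10^-4
Rp = 0.012321 / 1.222437×10^-4 = 100.79 ohm*cm^2

100.79 ohm*cm^2


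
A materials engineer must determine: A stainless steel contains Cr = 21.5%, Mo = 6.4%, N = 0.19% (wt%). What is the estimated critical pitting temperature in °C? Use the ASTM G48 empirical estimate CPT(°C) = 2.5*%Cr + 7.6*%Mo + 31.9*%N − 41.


Apply the ASTM G48 empirical CPT estimate: CPT(°C) = 2.5*%Cr + 7.6*%Mo + 31.9*%N − 41
2.5*21.5 = 53.75; 7.6*6.4 = 48.64; 31.9*0.19 = 6.061
CPT = 53.75 + 48.64 + 6.061 − 41 = 67.451 °C
Rounded to 0.1 °C: CPT ≈ 67.5 °C

67.5 °C


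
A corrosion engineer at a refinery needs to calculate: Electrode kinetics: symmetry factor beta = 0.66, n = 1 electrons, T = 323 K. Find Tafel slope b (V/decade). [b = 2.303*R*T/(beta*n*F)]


Apply the Tafel slope relation: b = 2.303*R*T/(beta*n*F)
Numerator: 2.303 * 8.314 * 323 = 6184.53
Denominator: 0.66 * 1 * 96485 = 63680.1
b = 6184.53 / 63680.1 = 0.097 V/decade

0.097 V/decade


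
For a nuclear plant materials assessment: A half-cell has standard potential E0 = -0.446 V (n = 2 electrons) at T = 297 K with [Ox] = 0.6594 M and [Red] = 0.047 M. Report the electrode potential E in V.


Apply the Nernst equation: E = E0 + (RT/nF)*ln([Ox]/[Red])
Step 1: RT/nF = 8.314*297/(2*96485) = 0.01279607 V
Step 2: [Ox]/[Red] = 0.6594/0.047 = 14.029787
Step 3: ln(14.029787) = 2.641183
Step 4: correction = 0.01279607 * 2.641183 = 0.034 V
E = -0.446 + 0.034 = -0.412 V

-0.412 V


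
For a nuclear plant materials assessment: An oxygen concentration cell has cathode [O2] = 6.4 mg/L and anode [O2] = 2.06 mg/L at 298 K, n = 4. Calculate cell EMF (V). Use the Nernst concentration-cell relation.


Apply the Nernst concentration-cell relation: E = (RT/nF)*ln(C_cathode/C_anode)
RT/nF = 8.314*298/(4*96485) = 0.00641958 V
ln(6.4/2.06) = 1.13359
E = 0.00641958 * 1.13359 = 0.00728 V

0.00728 V


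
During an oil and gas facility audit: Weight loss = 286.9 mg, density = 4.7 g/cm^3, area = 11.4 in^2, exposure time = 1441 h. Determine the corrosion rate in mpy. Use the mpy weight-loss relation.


Apply the mpy weight-loss relation: CR = 534 * W / (D * A * T)
Numerator: 534 * 286.9 = 153204.6
Denominator: 4.7 * 11.4 * 1441 = 77208.78
CR = 153204.6 / 77208.78 = 1.9843 mpy

1.9843 mpy


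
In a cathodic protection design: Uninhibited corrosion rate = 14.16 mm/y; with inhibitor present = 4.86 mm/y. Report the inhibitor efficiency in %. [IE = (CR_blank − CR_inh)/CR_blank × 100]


Apply the inhibitor-efficiency definition: IE = (CR_blank − CR_inh)/CR_blank × 100
IE = (14.16 − 4.86) / 14.16 × 100
IE = 9.3 / 14.16 × 100 = 65.7 %

65.7 %


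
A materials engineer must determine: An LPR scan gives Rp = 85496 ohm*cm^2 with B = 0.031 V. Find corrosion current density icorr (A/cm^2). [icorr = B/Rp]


Apply the Stern-Geary relation: icorr = B / Rp
icorr = 0.031 / 85496 = 3.626×10^-7 A/cm^2

3.626×10^-7 A/cm^2


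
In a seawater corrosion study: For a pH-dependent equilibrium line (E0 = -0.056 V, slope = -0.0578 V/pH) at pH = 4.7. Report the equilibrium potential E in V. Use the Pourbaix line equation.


Apply the Pourbaix line equation: E = E0 + slope*pH
E = -0.056 + (-0.0578)*4.7 = -0.056 + (-0.27166) = -0.32766 V
Rounded to 3 decimal places: E = -0.328 V

-0.328 V


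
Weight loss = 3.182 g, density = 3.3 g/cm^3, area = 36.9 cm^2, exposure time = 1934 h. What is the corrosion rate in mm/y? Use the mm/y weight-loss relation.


Apply the mm/y weight-loss relation: CR = 87600 * W / (D * A * T)
Numerator: 87600 * 3.182 = 278743.2
Denominator: 3.3 * 36.9 * 1934 = 235503.18
CR = 278743.2 / 235503.18 = 1.18361 mm/y

1.18361 mm/y


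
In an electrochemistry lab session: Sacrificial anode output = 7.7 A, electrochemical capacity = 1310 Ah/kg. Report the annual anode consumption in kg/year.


Annual consumption = current * hours per year / capacity
Rate = 7.7 * 8760 / 1310 = 51.5 kg/year

51.5 kg/year


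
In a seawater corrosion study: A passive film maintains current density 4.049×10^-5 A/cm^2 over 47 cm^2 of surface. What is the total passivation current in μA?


I = i_pass * A, then convert A → μA (×10^6)
I = 4.049×10^-5 * 47 * 10^6 = 1903.03 μA

1903.03 μA


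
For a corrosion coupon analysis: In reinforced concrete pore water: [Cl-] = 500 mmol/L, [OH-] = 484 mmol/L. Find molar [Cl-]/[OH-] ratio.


Threshold parameter = [Cl-] / [OH-] (molar basis; both in mmol/L, so units cancel)
Ratio = 500 / 484 = 1.03

1.03


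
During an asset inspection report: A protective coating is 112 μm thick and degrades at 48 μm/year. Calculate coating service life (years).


Service life = thickness / degradation rate
Life = 112 / 48 = 2.3 years

2.3 years


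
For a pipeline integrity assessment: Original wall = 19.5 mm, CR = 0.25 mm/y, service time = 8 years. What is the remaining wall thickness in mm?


Remaining wall = original − CR × time
t = 19.5 − 0.25*8 = 19.5 − 2.0 = 17.5 mm

17.5 mm


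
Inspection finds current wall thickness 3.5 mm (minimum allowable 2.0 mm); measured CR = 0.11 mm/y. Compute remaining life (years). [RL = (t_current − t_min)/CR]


Apply the remaining-life relation: RL = (t_current − t_min) / CR
RL = (3.5 − 2.0) / 0.11 = 1.5 / 0.11 = 13.6 years

13.6 years


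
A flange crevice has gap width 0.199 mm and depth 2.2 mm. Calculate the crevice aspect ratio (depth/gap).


Aspect ratio = depth / gap
Ratio = 2.2 / 0.199 = 11.1

11.1


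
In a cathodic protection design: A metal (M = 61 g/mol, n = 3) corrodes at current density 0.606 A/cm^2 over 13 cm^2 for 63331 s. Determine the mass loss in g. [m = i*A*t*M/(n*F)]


Apply Faraday's law: m = i*A*t*M / (n*F)
Total charge passed Q = i*A*t = 0.606*13*63331 = 498921.618 C
m = Q*M/(n*F) = 498921.618*61/(3*96485) = 105.14318 g

105.14318 g


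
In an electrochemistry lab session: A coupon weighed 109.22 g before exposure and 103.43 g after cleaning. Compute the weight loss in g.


Weight loss = initial − final
WL = 109.22 − 103.43 = 5.79 g

5.79 g


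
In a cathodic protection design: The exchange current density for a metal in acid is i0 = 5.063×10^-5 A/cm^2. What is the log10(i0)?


i0 = 5.063×10^-5 A/cm^2
log10(i0) = -4.296

-4.296


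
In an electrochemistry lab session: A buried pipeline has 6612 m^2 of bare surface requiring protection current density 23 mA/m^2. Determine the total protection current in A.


I = area * current density, then convert mA → A (÷1000)
I = 6612 * 23 / 1000 = 152.08 A

152.08 A


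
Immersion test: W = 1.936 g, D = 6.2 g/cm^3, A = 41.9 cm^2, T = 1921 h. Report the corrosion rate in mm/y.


Apply the mm/y weight-loss relation: CR = 87600 * W / (D * A * T)
Numerator: 87600 * 1.936 = 169593.6
Denominator: 6.2 * 41.9 * 1921 = 499037.38
CR = 169593.6 / 499037.38 = 0.339841 mm/y

0.339841 mm/y


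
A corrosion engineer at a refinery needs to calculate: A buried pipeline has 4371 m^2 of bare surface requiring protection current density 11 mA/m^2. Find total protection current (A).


I = area * current density, then convert mA → A (÷1000)
I = 4371 * 11 / 1000 = 48.08 A

48.08 A


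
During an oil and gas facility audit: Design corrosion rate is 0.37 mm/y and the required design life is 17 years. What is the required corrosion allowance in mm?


Corrosion allowance = CR × design life
CA = 0.37 * 17 = 6.29 mm

6.29 mm


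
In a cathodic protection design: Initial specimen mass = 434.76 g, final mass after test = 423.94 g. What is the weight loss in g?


Weight loss = initial − final
WL = 434.76 − 423.94 = 10.82 g

10.82 g


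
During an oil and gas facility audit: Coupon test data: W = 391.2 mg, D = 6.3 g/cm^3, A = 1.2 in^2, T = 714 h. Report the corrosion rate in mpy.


Apply the mpy weight-loss relation: CR = 534 * W / (D * A * T)
Numerator: 534 * 391.2 = 208900.8
Denominator: 6.3 * 1.2 * 714 = 5397.84
CR = 208900.8 / 5397.84 = 38.70081 mpy

38.70081 mpy
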